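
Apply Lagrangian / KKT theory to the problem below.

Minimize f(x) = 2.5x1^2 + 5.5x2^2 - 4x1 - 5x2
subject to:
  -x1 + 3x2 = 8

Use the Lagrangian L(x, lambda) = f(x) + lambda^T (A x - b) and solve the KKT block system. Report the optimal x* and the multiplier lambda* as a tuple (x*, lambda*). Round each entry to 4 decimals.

Form the Lagrangian:
  L(x, lambda) = (1/2) x^T Q x + c^T x + lambda^T (A x - b)
Stationarity (grad_x L = 0): Q x + c + A^T lambda = 0.
Primal feasibility: A x = b.

This gives the KKT block system:
  [ Q   A^T ] [ x     ]   [-c ]
  [ A    0  ] [ lambda ] = [ b ]

Solving the linear system:
  x*      = (-0.6607, 2.4464)
  lambda* = (-7.3036)
  f(x*)   = 24.4196

x* = (-0.6607, 2.4464), lambda* = (-7.3036)


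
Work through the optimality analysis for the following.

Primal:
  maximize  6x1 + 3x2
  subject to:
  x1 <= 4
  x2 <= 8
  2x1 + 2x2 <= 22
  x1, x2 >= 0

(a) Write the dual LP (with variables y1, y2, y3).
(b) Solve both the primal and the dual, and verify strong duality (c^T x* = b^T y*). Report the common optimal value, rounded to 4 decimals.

The standard primal-dual pair for 'max c^T x s.t. A x <= b, x >= 0' is:
  Dual:  min b^T y  s.t.  A^T y >= c,  y >= 0.

So the dual LP is:
  minimize  4y1 + 8y2 + 22y3
  subject to:
    y1 + 2y3 >= 6
    y2 + 2y3 >= 3
    y1, y2, y3 >= 0

Solving the primal: x* = (4, 7).
  primal value c^T x* = 45.
Solving the dual: y* = (3, 0, 1.5).
  dual value b^T y* = 45.
Strong duality: c^T x* = b^T y*. Confirmed.

45


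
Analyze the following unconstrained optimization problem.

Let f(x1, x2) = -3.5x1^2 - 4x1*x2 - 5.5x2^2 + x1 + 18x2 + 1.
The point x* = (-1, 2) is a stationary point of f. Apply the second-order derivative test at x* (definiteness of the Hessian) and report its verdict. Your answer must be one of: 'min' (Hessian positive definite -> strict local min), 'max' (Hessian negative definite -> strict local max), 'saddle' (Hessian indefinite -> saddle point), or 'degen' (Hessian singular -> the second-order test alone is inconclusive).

Compute the Hessian H = grad^2 f:
  H = [[-7, -4], [-4, -11]]
Verify stationarity: grad f(x*) = H x* + g = (0, 0).
Eigenvalues of H: -13.4721, -4.5279.
Both eigenvalues < 0, so H is negative definite -> x* is a strict local max.

max


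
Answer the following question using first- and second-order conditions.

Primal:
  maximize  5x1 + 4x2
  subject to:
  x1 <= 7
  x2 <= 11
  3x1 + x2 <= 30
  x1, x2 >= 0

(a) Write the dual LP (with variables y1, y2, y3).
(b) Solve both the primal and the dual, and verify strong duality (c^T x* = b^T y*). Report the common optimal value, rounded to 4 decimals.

The standard primal-dual pair for 'max c^T x s.t. A x <= b, x >= 0' is:
  Dual:  min b^T y  s.t.  A^T y >= c,  y >= 0.

So the dual LP is:
  minimize  7y1 + 11y2 + 30y3
  subject to:
    y1 + 3y3 >= 5
    y2 + y3 >= 4
    y1, y2, y3 >= 0

Solving the primal: x* = (6.3333, 11).
  primal value c^T x* = 75.6667.
Solving the dual: y* = (0, 2.3333, 1.6667).
  dual value b^T y* = 75.6667.
Strong duality: c^T x* = b^T y*. Confirmed.

75.6667


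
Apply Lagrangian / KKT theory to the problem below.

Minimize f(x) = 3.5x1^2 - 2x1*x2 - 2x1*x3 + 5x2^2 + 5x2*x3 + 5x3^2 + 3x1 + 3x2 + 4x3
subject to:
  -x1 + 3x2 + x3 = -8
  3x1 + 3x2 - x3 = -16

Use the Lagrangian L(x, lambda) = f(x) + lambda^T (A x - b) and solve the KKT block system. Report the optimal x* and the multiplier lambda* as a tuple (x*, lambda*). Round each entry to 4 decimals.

Form the Lagrangian:
  L(x, lambda) = (1/2) x^T Q x + c^T x + lambda^T (A x - b)
Stationarity (grad_x L = 0): Q x + c + A^T lambda = 0.
Primal feasibility: A x = b.

This gives the KKT block system:
  [ Q   A^T ] [ x     ]   [-c ]
  [ A    0  ] [ lambda ] = [ b ]

Solving the linear system:
  x*      = (-1.6294, -3.4569, 0.7412)
  lambda* = (5.4073, 2.7939)
  f(x*)   = 37.8339

x* = (-1.6294, -3.4569, 0.7412), lambda* = (5.4073, 2.7939)


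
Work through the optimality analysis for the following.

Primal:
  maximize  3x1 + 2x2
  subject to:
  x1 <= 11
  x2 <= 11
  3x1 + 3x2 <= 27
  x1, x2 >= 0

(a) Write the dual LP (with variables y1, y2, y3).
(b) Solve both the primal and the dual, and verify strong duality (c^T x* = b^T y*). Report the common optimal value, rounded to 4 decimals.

The standard primal-dual pair for 'max c^T x s.t. A x <= b, x >= 0' is:
  Dual:  min b^T y  s.t.  A^T y >= c,  y >= 0.

So the dual LP is:
  minimize  11y1 + 11y2 + 27y3
  subject to:
    y1 + 3y3 >= 3
    y2 + 3y3 >= 2
    y1, y2, y3 >= 0

Solving the primal: x* = (9, 0).
  primal value c^T x* = 27.
Solving the dual: y* = (0, 0, 1).
  dual value b^T y* = 27.
Strong duality: c^T x* = b^T y*. Confirmed.

27


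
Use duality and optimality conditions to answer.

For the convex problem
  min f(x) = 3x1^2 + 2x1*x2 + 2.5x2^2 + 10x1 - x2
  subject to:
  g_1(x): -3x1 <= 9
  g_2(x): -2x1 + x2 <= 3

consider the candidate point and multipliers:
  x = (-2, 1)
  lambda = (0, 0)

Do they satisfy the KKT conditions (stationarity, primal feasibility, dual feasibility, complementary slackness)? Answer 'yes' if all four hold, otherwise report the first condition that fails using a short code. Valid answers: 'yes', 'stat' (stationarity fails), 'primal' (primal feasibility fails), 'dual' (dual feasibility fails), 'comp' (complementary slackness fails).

Gradient of f: grad f(x) = Q x + c = (0, 0)
Constraint values g_i(x) = a_i^T x - b_i:
  g_1((-2, 1)) = -3
  g_2((-2, 1)) = 2
Stationarity residual: grad f(x) + sum_i lambda_i a_i = (0, 0)
  -> stationarity OK
Primal feasibility (all g_i <= 0): FAILS
Dual feasibility (all lambda_i >= 0): OK
Complementary slackness (lambda_i * g_i(x) = 0 for all i): OK

Verdict: the first failing condition is primal_feasibility -> primal.

primal


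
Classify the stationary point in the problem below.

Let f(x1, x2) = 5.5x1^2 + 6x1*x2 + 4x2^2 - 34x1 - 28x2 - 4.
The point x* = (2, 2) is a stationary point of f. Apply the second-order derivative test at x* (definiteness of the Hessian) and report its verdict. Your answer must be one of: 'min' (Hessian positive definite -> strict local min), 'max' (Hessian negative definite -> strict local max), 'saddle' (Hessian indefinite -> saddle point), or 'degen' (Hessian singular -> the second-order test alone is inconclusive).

Compute the Hessian H = grad^2 f:
  H = [[11, 6], [6, 8]]
Verify stationarity: grad f(x*) = H x* + g = (0, 0).
Eigenvalues of H: 3.3153, 15.6847.
Both eigenvalues > 0, so H is positive definite -> x* is a strict local min.

min


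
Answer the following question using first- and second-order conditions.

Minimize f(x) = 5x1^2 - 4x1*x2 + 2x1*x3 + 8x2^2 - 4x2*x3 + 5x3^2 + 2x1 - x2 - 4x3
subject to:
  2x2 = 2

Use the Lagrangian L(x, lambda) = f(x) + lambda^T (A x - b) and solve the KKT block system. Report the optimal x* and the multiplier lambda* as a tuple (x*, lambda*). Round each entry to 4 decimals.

Form the Lagrangian:
  L(x, lambda) = (1/2) x^T Q x + c^T x + lambda^T (A x - b)
Stationarity (grad_x L = 0): Q x + c + A^T lambda = 0.
Primal feasibility: A x = b.

This gives the KKT block system:
  [ Q   A^T ] [ x     ]   [-c ]
  [ A    0  ] [ lambda ] = [ b ]

Solving the linear system:
  x*      = (0.0417, 1, 0.7917)
  lambda* = (-5.8333)
  f(x*)   = 3.7917

x* = (0.0417, 1, 0.7917), lambda* = (-5.8333)


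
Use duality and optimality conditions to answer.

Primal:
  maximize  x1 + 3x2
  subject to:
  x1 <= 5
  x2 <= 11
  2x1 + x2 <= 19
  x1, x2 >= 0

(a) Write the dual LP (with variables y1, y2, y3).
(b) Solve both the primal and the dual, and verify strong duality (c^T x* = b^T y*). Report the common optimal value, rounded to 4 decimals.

The standard primal-dual pair for 'max c^T x s.t. A x <= b, x >= 0' is:
  Dual:  min b^T y  s.t.  A^T y >= c,  y >= 0.

So the dual LP is:
  minimize  5y1 + 11y2 + 19y3
  subject to:
    y1 + 2y3 >= 1
    y2 + y3 >= 3
    y1, y2, y3 >= 0

Solving the primal: x* = (4, 11).
  primal value c^T x* = 37.
Solving the dual: y* = (0, 2.5, 0.5).
  dual value b^T y* = 37.
Strong duality: c^T x* = b^T y*. Confirmed.

37


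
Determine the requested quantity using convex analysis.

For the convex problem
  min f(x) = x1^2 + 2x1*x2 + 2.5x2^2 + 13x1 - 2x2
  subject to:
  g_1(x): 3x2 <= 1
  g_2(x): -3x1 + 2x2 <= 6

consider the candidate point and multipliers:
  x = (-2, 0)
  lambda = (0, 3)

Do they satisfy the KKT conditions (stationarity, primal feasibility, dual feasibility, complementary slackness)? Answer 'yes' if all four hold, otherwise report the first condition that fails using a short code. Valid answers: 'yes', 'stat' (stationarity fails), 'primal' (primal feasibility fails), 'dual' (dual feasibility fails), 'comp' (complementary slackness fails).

Gradient of f: grad f(x) = Q x + c = (9, -6)
Constraint values g_i(x) = a_i^T x - b_i:
  g_1((-2, 0)) = -1
  g_2((-2, 0)) = 0
Stationarity residual: grad f(x) + sum_i lambda_i a_i = (0, 0)
  -> stationarity OK
Primal feasibility (all g_i <= 0): OK
Dual feasibility (all lambda_i >= 0): OK
Complementary slackness (lambda_i * g_i(x) = 0 for all i): OK

Verdict: yes, KKT holds.

yes


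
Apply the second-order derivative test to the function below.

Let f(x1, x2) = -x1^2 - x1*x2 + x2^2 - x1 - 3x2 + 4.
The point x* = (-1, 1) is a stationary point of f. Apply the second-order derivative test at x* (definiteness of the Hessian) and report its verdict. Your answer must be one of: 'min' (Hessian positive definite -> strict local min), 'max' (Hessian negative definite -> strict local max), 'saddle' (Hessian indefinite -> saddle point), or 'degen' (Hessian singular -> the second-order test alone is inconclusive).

Compute the Hessian H = grad^2 f:
  H = [[-2, -1], [-1, 2]]
Verify stationarity: grad f(x*) = H x* + g = (0, 0).
Eigenvalues of H: -2.2361, 2.2361.
Eigenvalues have mixed signs, so H is indefinite -> x* is a saddle point.

saddle


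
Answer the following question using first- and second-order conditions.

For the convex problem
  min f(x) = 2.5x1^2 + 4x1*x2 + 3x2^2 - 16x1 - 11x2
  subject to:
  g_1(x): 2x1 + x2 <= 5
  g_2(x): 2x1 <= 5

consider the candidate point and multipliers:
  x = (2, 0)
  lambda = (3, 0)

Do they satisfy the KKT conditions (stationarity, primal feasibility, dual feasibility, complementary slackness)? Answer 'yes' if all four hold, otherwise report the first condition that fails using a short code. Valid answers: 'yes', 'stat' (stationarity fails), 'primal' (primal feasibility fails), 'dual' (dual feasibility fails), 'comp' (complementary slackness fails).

Gradient of f: grad f(x) = Q x + c = (-6, -3)
Constraint values g_i(x) = a_i^T x - b_i:
  g_1((2, 0)) = -1
  g_2((2, 0)) = -1
Stationarity residual: grad f(x) + sum_i lambda_i a_i = (0, 0)
  -> stationarity OK
Primal feasibility (all g_i <= 0): OK
Dual feasibility (all lambda_i >= 0): OK
Complementary slackness (lambda_i * g_i(x) = 0 for all i): FAILS

Verdict: the first failing condition is complementary_slackness -> comp.

comp


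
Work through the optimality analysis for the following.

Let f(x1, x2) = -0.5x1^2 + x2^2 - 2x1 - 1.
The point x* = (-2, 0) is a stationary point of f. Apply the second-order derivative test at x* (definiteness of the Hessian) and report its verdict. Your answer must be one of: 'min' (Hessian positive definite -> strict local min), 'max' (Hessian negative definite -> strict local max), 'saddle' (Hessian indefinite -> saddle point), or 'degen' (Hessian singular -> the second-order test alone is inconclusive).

Compute the Hessian H = grad^2 f:
  H = [[-1, 0], [0, 2]]
Verify stationarity: grad f(x*) = H x* + g = (0, 0).
Eigenvalues of H: -1, 2.
Eigenvalues have mixed signs, so H is indefinite -> x* is a saddle point.

saddle


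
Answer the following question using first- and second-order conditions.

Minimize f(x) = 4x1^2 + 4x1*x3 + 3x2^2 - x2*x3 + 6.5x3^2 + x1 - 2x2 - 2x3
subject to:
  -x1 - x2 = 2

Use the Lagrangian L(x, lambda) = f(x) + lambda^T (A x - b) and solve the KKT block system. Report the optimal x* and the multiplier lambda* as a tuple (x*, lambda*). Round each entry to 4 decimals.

Form the Lagrangian:
  L(x, lambda) = (1/2) x^T Q x + c^T x + lambda^T (A x - b)
Stationarity (grad_x L = 0): Q x + c + A^T lambda = 0.
Primal feasibility: A x = b.

This gives the KKT block system:
  [ Q   A^T ] [ x     ]   [-c ]
  [ A    0  ] [ lambda ] = [ b ]

Solving the linear system:
  x*      = (-1.242, -0.758, 0.4777)
  lambda* = (-7.0255)
  f(x*)   = 6.6847

x* = (-1.242, -0.758, 0.4777), lambda* = (-7.0255)


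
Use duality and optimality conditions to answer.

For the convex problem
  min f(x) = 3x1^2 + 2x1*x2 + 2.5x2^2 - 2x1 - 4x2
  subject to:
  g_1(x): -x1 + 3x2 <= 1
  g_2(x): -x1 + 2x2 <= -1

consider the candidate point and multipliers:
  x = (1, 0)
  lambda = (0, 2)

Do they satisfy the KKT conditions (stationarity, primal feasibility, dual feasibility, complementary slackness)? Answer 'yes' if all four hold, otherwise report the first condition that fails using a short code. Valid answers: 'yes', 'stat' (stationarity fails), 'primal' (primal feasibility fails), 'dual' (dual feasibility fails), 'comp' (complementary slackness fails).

Gradient of f: grad f(x) = Q x + c = (4, -2)
Constraint values g_i(x) = a_i^T x - b_i:
  g_1((1, 0)) = -2
  g_2((1, 0)) = 0
Stationarity residual: grad f(x) + sum_i lambda_i a_i = (2, 2)
  -> stationarity FAILS
Primal feasibility (all g_i <= 0): OK
Dual feasibility (all lambda_i >= 0): OK
Complementary slackness (lambda_i * g_i(x) = 0 for all i): OK

Verdict: the first failing condition is stationarity -> stat.

stat


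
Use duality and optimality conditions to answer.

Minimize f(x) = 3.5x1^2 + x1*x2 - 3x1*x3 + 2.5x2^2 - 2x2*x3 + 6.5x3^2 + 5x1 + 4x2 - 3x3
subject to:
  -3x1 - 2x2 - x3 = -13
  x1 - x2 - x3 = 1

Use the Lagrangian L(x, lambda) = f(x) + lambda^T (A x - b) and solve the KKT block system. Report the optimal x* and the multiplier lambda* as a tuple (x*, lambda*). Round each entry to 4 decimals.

Form the Lagrangian:
  L(x, lambda) = (1/2) x^T Q x + c^T x + lambda^T (A x - b)
Stationarity (grad_x L = 0): Q x + c + A^T lambda = 0.
Primal feasibility: A x = b.

This gives the KKT block system:
  [ Q   A^T ] [ x     ]   [-c ]
  [ A    0  ] [ lambda ] = [ b ]

Solving the linear system:
  x*      = (3.2643, 0.9427, 1.3216)
  lambda* = (6.8326, -4.3304)
  f(x*)   = 54.641

x* = (3.2643, 0.9427, 1.3216), lambda* = (6.8326, -4.3304)


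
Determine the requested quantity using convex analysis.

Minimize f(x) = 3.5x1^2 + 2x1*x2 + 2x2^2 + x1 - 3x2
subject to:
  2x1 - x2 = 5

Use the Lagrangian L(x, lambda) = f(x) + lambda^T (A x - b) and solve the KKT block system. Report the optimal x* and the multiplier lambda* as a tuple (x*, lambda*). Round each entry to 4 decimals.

Form the Lagrangian:
  L(x, lambda) = (1/2) x^T Q x + c^T x + lambda^T (A x - b)
Stationarity (grad_x L = 0): Q x + c + A^T lambda = 0.
Primal feasibility: A x = b.

This gives the KKT block system:
  [ Q   A^T ] [ x     ]   [-c ]
  [ A    0  ] [ lambda ] = [ b ]

Solving the linear system:
  x*      = (1.7742, -1.4516)
  lambda* = (-5.2581)
  f(x*)   = 16.2097

x* = (1.7742, -1.4516), lambda* = (-5.2581)


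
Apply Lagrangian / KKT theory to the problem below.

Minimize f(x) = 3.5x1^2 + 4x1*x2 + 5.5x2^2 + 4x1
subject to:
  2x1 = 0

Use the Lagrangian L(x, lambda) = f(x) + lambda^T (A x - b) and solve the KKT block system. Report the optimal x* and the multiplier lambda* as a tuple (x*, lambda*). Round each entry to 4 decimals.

Form the Lagrangian:
  L(x, lambda) = (1/2) x^T Q x + c^T x + lambda^T (A x - b)
Stationarity (grad_x L = 0): Q x + c + A^T lambda = 0.
Primal feasibility: A x = b.

This gives the KKT block system:
  [ Q   A^T ] [ x     ]   [-c ]
  [ A    0  ] [ lambda ] = [ b ]

Solving the linear system:
  x*      = (0, 0)
  lambda* = (-2)
  f(x*)   = 0

x* = (0, 0), lambda* = (-2)


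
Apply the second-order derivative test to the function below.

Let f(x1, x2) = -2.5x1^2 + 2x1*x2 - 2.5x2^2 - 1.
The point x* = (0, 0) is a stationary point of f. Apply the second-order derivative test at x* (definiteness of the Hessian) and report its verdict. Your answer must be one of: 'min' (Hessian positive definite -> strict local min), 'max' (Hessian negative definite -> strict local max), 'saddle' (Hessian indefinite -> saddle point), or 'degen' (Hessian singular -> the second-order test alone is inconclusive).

Compute the Hessian H = grad^2 f:
  H = [[-5, 2], [2, -5]]
Verify stationarity: grad f(x*) = H x* + g = (0, 0).
Eigenvalues of H: -7, -3.
Both eigenvalues < 0, so H is negative definite -> x* is a strict local max.

max


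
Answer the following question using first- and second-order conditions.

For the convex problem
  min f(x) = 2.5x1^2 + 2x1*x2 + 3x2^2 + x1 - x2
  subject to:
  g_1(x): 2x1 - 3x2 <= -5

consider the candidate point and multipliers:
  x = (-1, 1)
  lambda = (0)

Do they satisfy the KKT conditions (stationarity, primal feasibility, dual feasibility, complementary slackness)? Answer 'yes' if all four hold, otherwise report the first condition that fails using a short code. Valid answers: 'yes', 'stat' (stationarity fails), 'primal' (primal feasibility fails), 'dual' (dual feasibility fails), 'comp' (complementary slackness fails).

Gradient of f: grad f(x) = Q x + c = (-2, 3)
Constraint values g_i(x) = a_i^T x - b_i:
  g_1((-1, 1)) = 0
Stationarity residual: grad f(x) + sum_i lambda_i a_i = (-2, 3)
  -> stationarity FAILS
Primal feasibility (all g_i <= 0): OK
Dual feasibility (all lambda_i >= 0): OK
Complementary slackness (lambda_i * g_i(x) = 0 for all i): OK

Verdict: the first failing condition is stationarity -> stat.

stat


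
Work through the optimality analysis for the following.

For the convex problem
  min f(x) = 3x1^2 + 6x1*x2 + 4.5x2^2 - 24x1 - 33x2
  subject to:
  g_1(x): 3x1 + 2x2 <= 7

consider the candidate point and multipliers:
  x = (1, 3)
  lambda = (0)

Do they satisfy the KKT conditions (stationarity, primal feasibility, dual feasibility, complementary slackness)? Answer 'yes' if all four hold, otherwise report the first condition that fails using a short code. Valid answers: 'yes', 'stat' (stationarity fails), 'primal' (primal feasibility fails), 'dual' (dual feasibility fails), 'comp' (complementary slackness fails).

Gradient of f: grad f(x) = Q x + c = (0, 0)
Constraint values g_i(x) = a_i^T x - b_i:
  g_1((1, 3)) = 2
Stationarity residual: grad f(x) + sum_i lambda_i a_i = (0, 0)
  -> stationarity OK
Primal feasibility (all g_i <= 0): FAILS
Dual feasibility (all lambda_i >= 0): OK
Complementary slackness (lambda_i * g_i(x) = 0 for all i): OK

Verdict: the first failing condition is primal_feasibility -> primal.

primal


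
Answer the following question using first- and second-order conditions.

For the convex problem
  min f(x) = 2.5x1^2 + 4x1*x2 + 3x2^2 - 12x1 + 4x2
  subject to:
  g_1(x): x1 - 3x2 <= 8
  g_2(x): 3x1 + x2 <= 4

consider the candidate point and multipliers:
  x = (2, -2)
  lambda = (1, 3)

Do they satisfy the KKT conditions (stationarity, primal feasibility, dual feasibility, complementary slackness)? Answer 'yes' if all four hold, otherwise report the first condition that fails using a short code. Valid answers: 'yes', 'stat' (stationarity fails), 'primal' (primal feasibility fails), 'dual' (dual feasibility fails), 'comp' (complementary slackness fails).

Gradient of f: grad f(x) = Q x + c = (-10, 0)
Constraint values g_i(x) = a_i^T x - b_i:
  g_1((2, -2)) = 0
  g_2((2, -2)) = 0
Stationarity residual: grad f(x) + sum_i lambda_i a_i = (0, 0)
  -> stationarity OK
Primal feasibility (all g_i <= 0): OK
Dual feasibility (all lambda_i >= 0): OK
Complementary slackness (lambda_i * g_i(x) = 0 for all i): OK

Verdict: yes, KKT holds.

yes


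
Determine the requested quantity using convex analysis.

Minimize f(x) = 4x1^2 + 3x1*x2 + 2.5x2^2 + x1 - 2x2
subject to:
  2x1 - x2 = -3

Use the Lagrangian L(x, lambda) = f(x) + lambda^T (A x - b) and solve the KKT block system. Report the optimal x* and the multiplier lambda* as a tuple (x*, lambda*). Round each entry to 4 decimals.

Form the Lagrangian:
  L(x, lambda) = (1/2) x^T Q x + c^T x + lambda^T (A x - b)
Stationarity (grad_x L = 0): Q x + c + A^T lambda = 0.
Primal feasibility: A x = b.

This gives the KKT block system:
  [ Q   A^T ] [ x     ]   [-c ]
  [ A    0  ] [ lambda ] = [ b ]

Solving the linear system:
  x*      = (-0.9, 1.2)
  lambda* = (1.3)
  f(x*)   = 0.3

x* = (-0.9, 1.2), lambda* = (1.3)


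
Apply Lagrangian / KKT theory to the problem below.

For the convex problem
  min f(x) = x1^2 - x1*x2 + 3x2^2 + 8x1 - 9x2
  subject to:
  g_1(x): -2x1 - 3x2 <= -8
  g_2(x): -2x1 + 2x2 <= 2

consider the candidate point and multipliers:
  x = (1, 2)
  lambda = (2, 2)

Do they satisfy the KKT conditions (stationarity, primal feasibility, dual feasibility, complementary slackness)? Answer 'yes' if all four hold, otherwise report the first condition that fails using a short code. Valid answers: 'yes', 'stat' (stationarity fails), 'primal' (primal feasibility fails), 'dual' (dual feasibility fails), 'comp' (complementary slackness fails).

Gradient of f: grad f(x) = Q x + c = (8, 2)
Constraint values g_i(x) = a_i^T x - b_i:
  g_1((1, 2)) = 0
  g_2((1, 2)) = 0
Stationarity residual: grad f(x) + sum_i lambda_i a_i = (0, 0)
  -> stationarity OK
Primal feasibility (all g_i <= 0): OK
Dual feasibility (all lambda_i >= 0): OK
Complementary slackness (lambda_i * g_i(x) = 0 for all i): OK

Verdict: yes, KKT holds.

yes


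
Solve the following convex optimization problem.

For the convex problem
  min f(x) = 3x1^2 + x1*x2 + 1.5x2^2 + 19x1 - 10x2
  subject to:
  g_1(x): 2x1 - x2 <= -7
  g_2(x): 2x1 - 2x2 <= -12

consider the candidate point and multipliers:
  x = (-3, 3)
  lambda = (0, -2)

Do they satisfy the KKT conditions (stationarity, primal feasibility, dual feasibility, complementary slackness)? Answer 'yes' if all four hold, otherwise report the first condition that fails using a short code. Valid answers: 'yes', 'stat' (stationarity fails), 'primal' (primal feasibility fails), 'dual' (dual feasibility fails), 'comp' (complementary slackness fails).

Gradient of f: grad f(x) = Q x + c = (4, -4)
Constraint values g_i(x) = a_i^T x - b_i:
  g_1((-3, 3)) = -2
  g_2((-3, 3)) = 0
Stationarity residual: grad f(x) + sum_i lambda_i a_i = (0, 0)
  -> stationarity OK
Primal feasibility (all g_i <= 0): OK
Dual feasibility (all lambda_i >= 0): FAILS
Complementary slackness (lambda_i * g_i(x) = 0 for all i): OK

Verdict: the first failing condition is dual_feasibility -> dual.

dual


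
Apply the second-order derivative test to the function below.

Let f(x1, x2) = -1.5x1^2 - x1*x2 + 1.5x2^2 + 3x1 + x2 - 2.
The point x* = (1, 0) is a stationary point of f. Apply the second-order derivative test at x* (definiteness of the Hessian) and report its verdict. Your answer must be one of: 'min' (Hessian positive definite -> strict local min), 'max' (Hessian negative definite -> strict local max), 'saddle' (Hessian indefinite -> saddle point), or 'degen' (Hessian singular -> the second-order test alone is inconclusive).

Compute the Hessian H = grad^2 f:
  H = [[-3, -1], [-1, 3]]
Verify stationarity: grad f(x*) = H x* + g = (0, 0).
Eigenvalues of H: -3.1623, 3.1623.
Eigenvalues have mixed signs, so H is indefinite -> x* is a saddle point.

saddle


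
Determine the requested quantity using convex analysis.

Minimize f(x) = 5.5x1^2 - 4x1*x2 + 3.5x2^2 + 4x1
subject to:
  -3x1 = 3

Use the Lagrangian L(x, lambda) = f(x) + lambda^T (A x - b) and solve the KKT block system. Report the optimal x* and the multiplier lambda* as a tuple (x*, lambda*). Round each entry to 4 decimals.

Form the Lagrangian:
  L(x, lambda) = (1/2) x^T Q x + c^T x + lambda^T (A x - b)
Stationarity (grad_x L = 0): Q x + c + A^T lambda = 0.
Primal feasibility: A x = b.

This gives the KKT block system:
  [ Q   A^T ] [ x     ]   [-c ]
  [ A    0  ] [ lambda ] = [ b ]

Solving the linear system:
  x*      = (-1, -0.5714)
  lambda* = (-1.5714)
  f(x*)   = 0.3571

x* = (-1, -0.5714), lambda* = (-1.5714)


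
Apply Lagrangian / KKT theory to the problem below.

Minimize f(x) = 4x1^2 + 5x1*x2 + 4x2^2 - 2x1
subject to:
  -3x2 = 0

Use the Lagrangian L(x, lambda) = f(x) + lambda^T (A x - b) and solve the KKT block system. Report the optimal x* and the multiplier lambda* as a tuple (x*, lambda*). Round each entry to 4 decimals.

Form the Lagrangian:
  L(x, lambda) = (1/2) x^T Q x + c^T x + lambda^T (A x - b)
Stationarity (grad_x L = 0): Q x + c + A^T lambda = 0.
Primal feasibility: A x = b.

This gives the KKT block system:
  [ Q   A^T ] [ x     ]   [-c ]
  [ A    0  ] [ lambda ] = [ b ]

Solving the linear system:
  x*      = (0.25, 0)
  lambda* = (0.4167)
  f(x*)   = -0.25

x* = (0.25, 0), lambda* = (0.4167)


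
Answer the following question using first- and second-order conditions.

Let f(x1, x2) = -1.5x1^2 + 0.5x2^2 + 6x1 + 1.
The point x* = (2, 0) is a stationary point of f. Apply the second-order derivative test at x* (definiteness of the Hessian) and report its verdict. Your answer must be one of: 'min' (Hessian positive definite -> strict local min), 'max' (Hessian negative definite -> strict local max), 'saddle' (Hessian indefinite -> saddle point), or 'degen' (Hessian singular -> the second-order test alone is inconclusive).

Compute the Hessian H = grad^2 f:
  H = [[-3, 0], [0, 1]]
Verify stationarity: grad f(x*) = H x* + g = (0, 0).
Eigenvalues of H: -3, 1.
Eigenvalues have mixed signs, so H is indefinite -> x* is a saddle point.

saddle


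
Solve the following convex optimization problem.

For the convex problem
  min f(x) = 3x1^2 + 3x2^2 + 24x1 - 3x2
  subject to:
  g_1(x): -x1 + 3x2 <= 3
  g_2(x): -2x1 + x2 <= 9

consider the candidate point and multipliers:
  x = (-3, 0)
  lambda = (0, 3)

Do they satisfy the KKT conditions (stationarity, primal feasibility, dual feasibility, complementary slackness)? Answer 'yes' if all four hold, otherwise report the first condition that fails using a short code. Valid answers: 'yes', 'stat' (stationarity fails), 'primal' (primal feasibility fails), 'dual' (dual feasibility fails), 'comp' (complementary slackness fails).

Gradient of f: grad f(x) = Q x + c = (6, -3)
Constraint values g_i(x) = a_i^T x - b_i:
  g_1((-3, 0)) = 0
  g_2((-3, 0)) = -3
Stationarity residual: grad f(x) + sum_i lambda_i a_i = (0, 0)
  -> stationarity OK
Primal feasibility (all g_i <= 0): OK
Dual feasibility (all lambda_i >= 0): OK
Complementary slackness (lambda_i * g_i(x) = 0 for all i): FAILS

Verdict: the first failing condition is complementary_slackness -> comp.

comp


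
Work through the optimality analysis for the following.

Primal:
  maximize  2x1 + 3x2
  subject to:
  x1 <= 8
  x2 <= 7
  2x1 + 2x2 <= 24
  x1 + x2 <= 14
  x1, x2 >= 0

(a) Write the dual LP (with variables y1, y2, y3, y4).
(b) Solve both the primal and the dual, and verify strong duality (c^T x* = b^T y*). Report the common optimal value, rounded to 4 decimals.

The standard primal-dual pair for 'max c^T x s.t. A x <= b, x >= 0' is:
  Dual:  min b^T y  s.t.  A^T y >= c,  y >= 0.

So the dual LP is:
  minimize  8y1 + 7y2 + 24y3 + 14y4
  subject to:
    y1 + 2y3 + y4 >= 2
    y2 + 2y3 + y4 >= 3
    y1, y2, y3, y4 >= 0

Solving the primal: x* = (5, 7).
  primal value c^T x* = 31.
Solving the dual: y* = (0, 1, 1, 0).
  dual value b^T y* = 31.
Strong duality: c^T x* = b^T y*. Confirmed.

31


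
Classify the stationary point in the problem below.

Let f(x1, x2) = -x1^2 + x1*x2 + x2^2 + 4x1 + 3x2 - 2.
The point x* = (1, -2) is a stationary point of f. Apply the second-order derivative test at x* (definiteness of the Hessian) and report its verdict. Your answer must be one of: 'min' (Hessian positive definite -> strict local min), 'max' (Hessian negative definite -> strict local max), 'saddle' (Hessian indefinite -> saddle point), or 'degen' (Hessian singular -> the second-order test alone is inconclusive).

Compute the Hessian H = grad^2 f:
  H = [[-2, 1], [1, 2]]
Verify stationarity: grad f(x*) = H x* + g = (0, 0).
Eigenvalues of H: -2.2361, 2.2361.
Eigenvalues have mixed signs, so H is indefinite -> x* is a saddle point.

saddle


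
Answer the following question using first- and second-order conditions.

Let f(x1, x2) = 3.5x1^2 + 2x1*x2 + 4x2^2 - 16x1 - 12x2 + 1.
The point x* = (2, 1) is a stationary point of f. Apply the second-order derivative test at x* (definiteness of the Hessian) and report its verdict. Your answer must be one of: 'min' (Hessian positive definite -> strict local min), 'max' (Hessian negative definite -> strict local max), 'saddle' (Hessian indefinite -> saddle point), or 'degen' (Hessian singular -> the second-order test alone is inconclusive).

Compute the Hessian H = grad^2 f:
  H = [[7, 2], [2, 8]]
Verify stationarity: grad f(x*) = H x* + g = (0, 0).
Eigenvalues of H: 5.4384, 9.5616.
Both eigenvalues > 0, so H is positive definite -> x* is a strict local min.

min


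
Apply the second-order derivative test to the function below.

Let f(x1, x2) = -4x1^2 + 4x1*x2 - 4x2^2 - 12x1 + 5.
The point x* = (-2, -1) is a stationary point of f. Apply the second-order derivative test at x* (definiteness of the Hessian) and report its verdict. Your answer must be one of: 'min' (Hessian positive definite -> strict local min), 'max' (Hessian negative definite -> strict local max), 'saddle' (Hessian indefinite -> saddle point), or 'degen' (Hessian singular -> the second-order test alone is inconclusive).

Compute the Hessian H = grad^2 f:
  H = [[-8, 4], [4, -8]]
Verify stationarity: grad f(x*) = H x* + g = (0, 0).
Eigenvalues of H: -12, -4.
Both eigenvalues < 0, so H is negative definite -> x* is a strict local max.

max


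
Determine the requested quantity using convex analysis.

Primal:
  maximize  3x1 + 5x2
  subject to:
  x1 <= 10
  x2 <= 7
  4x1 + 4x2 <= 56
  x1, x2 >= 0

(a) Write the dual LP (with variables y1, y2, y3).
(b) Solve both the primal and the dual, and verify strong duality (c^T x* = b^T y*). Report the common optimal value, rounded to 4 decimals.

The standard primal-dual pair for 'max c^T x s.t. A x <= b, x >= 0' is:
  Dual:  min b^T y  s.t.  A^T y >= c,  y >= 0.

So the dual LP is:
  minimize  10y1 + 7y2 + 56y3
  subject to:
    y1 + 4y3 >= 3
    y2 + 4y3 >= 5
    y1, y2, y3 >= 0

Solving the primal: x* = (7, 7).
  primal value c^T x* = 56.
Solving the dual: y* = (0, 2, 0.75).
  dual value b^T y* = 56.
Strong duality: c^T x* = b^T y*. Confirmed.

56


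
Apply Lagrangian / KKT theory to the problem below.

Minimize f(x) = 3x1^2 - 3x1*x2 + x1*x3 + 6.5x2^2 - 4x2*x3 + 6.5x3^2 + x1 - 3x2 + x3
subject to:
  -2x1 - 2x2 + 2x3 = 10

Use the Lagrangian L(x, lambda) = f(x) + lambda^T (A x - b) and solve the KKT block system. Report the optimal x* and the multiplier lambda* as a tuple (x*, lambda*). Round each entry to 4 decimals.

Form the Lagrangian:
  L(x, lambda) = (1/2) x^T Q x + c^T x + lambda^T (A x - b)
Stationarity (grad_x L = 0): Q x + c + A^T lambda = 0.
Primal feasibility: A x = b.

This gives the KKT block system:
  [ Q   A^T ] [ x     ]   [-c ]
  [ A    0  ] [ lambda ] = [ b ]

Solving the linear system:
  x*      = (-3.0243, -1.2128, 0.7629)
  lambda* = (-6.3723)
  f(x*)   = 32.5502

x* = (-3.0243, -1.2128, 0.7629), lambda* = (-6.3723)


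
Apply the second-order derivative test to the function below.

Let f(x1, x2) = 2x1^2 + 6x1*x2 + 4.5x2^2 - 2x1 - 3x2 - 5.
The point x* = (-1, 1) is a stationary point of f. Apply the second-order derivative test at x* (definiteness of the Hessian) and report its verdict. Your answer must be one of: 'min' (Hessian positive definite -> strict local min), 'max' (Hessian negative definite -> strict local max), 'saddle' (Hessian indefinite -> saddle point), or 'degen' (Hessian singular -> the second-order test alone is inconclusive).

Compute the Hessian H = grad^2 f:
  H = [[4, 6], [6, 9]]
Verify stationarity: grad f(x*) = H x* + g = (0, 0).
Eigenvalues of H: 0, 13.
H has a zero eigenvalue (singular; positive semidefinite but not definite), so H is neither positive definite, negative definite, nor indefinite. The second-order test alone is inconclusive -> degen.
(Indeed, f is constant along the null direction of H through x*, so x* is not a strict local extremum.)

degen


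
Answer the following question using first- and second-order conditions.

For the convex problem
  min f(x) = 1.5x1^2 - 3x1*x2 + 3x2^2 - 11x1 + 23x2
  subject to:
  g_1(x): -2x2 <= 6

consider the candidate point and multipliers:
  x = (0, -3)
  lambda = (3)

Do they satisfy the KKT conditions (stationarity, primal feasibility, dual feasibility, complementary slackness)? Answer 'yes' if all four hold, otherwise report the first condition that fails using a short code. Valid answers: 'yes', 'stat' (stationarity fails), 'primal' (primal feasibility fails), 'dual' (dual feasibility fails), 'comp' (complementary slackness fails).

Gradient of f: grad f(x) = Q x + c = (-2, 5)
Constraint values g_i(x) = a_i^T x - b_i:
  g_1((0, -3)) = 0
Stationarity residual: grad f(x) + sum_i lambda_i a_i = (-2, -1)
  -> stationarity FAILS
Primal feasibility (all g_i <= 0): OK
Dual feasibility (all lambda_i >= 0): OK
Complementary slackness (lambda_i * g_i(x) = 0 for all i): OK

Verdict: the first failing condition is stationarity -> stat.

stat


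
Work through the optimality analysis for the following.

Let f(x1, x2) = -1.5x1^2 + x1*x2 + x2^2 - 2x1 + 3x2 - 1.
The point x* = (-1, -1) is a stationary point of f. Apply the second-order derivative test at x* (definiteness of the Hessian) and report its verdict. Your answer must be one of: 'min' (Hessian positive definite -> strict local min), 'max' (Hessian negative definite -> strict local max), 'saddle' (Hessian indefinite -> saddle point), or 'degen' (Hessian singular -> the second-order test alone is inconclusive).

Compute the Hessian H = grad^2 f:
  H = [[-3, 1], [1, 2]]
Verify stationarity: grad f(x*) = H x* + g = (0, 0).
Eigenvalues of H: -3.1926, 2.1926.
Eigenvalues have mixed signs, so H is indefinite -> x* is a saddle point.

saddle


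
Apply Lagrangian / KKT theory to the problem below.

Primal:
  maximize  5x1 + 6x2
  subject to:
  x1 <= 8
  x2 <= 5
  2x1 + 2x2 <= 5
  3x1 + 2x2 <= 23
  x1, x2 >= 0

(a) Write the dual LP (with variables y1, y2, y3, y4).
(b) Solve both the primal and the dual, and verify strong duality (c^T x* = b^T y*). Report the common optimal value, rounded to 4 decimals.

The standard primal-dual pair for 'max c^T x s.t. A x <= b, x >= 0' is:
  Dual:  min b^T y  s.t.  A^T y >= c,  y >= 0.

So the dual LP is:
  minimize  8y1 + 5y2 + 5y3 + 23y4
  subject to:
    y1 + 2y3 + 3y4 >= 5
    y2 + 2y3 + 2y4 >= 6
    y1, y2, y3, y4 >= 0

Solving the primal: x* = (0, 2.5).
  primal value c^T x* = 15.
Solving the dual: y* = (0, 0, 3, 0).
  dual value b^T y* = 15.
Strong duality: c^T x* = b^T y*. Confirmed.

15


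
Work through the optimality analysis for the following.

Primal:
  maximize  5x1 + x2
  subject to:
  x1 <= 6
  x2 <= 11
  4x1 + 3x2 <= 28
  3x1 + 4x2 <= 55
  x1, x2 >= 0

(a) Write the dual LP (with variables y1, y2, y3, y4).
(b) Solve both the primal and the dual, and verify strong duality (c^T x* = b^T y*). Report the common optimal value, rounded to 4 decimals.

The standard primal-dual pair for 'max c^T x s.t. A x <= b, x >= 0' is:
  Dual:  min b^T y  s.t.  A^T y >= c,  y >= 0.

So the dual LP is:
  minimize  6y1 + 11y2 + 28y3 + 55y4
  subject to:
    y1 + 4y3 + 3y4 >= 5
    y2 + 3y3 + 4y4 >= 1
    y1, y2, y3, y4 >= 0

Solving the primal: x* = (6, 1.3333).
  primal value c^T x* = 31.3333.
Solving the dual: y* = (3.6667, 0, 0.3333, 0).
  dual value b^T y* = 31.3333.
Strong duality: c^T x* = b^T y*. Confirmed.

31.3333


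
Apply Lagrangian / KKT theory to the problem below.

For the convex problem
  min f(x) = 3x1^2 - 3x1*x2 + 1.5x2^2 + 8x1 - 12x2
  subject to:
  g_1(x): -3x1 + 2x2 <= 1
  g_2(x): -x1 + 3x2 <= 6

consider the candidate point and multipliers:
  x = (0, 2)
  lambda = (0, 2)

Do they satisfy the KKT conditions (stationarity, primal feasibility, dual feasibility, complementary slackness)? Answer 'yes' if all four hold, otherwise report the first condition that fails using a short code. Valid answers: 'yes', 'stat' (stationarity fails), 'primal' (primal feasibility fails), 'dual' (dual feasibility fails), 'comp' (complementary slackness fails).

Gradient of f: grad f(x) = Q x + c = (2, -6)
Constraint values g_i(x) = a_i^T x - b_i:
  g_1((0, 2)) = 3
  g_2((0, 2)) = 0
Stationarity residual: grad f(x) + sum_i lambda_i a_i = (0, 0)
  -> stationarity OK
Primal feasibility (all g_i <= 0): FAILS
Dual feasibility (all lambda_i >= 0): OK
Complementary slackness (lambda_i * g_i(x) = 0 for all i): OK

Verdict: the first failing condition is primal_feasibility -> primal.

primal


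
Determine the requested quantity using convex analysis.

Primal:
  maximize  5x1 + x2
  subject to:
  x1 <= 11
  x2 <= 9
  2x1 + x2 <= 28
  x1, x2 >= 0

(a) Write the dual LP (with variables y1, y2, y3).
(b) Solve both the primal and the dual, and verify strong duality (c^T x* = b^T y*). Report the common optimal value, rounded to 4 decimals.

The standard primal-dual pair for 'max c^T x s.t. A x <= b, x >= 0' is:
  Dual:  min b^T y  s.t.  A^T y >= c,  y >= 0.

So the dual LP is:
  minimize  11y1 + 9y2 + 28y3
  subject to:
    y1 + 2y3 >= 5
    y2 + y3 >= 1
    y1, y2, y3 >= 0

Solving the primal: x* = (11, 6).
  primal value c^T x* = 61.
Solving the dual: y* = (3, 0, 1).
  dual value b^T y* = 61.
Strong duality: c^T x* = b^T y*. Confirmed.

61


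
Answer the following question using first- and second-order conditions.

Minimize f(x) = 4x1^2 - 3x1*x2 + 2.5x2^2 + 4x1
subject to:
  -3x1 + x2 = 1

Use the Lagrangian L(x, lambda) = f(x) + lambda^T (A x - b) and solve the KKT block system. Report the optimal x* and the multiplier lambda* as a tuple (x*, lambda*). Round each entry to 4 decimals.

Form the Lagrangian:
  L(x, lambda) = (1/2) x^T Q x + c^T x + lambda^T (A x - b)
Stationarity (grad_x L = 0): Q x + c + A^T lambda = 0.
Primal feasibility: A x = b.

This gives the KKT block system:
  [ Q   A^T ] [ x     ]   [-c ]
  [ A    0  ] [ lambda ] = [ b ]

Solving the linear system:
  x*      = (-0.4571, -0.3714)
  lambda* = (0.4857)
  f(x*)   = -1.1571

x* = (-0.4571, -0.3714), lambda* = (0.4857)


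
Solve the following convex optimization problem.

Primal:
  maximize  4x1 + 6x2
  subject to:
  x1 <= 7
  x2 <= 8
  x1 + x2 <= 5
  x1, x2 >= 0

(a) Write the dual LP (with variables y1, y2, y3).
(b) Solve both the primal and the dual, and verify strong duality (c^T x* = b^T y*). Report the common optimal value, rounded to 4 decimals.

The standard primal-dual pair for 'max c^T x s.t. A x <= b, x >= 0' is:
  Dual:  min b^T y  s.t.  A^T y >= c,  y >= 0.

So the dual LP is:
  minimize  7y1 + 8y2 + 5y3
  subject to:
    y1 + y3 >= 4
    y2 + y3 >= 6
    y1, y2, y3 >= 0

Solving the primal: x* = (0, 5).
  primal value c^T x* = 30.
Solving the dual: y* = (0, 0, 6).
  dual value b^T y* = 30.
Strong duality: c^T x* = b^T y*. Confirmed.

30


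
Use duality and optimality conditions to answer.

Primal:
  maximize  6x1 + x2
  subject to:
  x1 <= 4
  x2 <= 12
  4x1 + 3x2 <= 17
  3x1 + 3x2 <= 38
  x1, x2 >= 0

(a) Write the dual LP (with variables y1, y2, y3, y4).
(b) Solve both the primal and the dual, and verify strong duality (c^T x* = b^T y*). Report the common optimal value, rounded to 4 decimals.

The standard primal-dual pair for 'max c^T x s.t. A x <= b, x >= 0' is:
  Dual:  min b^T y  s.t.  A^T y >= c,  y >= 0.

So the dual LP is:
  minimize  4y1 + 12y2 + 17y3 + 38y4
  subject to:
    y1 + 4y3 + 3y4 >= 6
    y2 + 3y3 + 3y4 >= 1
    y1, y2, y3, y4 >= 0

Solving the primal: x* = (4, 0.3333).
  primal value c^T x* = 24.3333.
Solving the dual: y* = (4.6667, 0, 0.3333, 0).
  dual value b^T y* = 24.3333.
Strong duality: c^T x* = b^T y*. Confirmed.

24.3333


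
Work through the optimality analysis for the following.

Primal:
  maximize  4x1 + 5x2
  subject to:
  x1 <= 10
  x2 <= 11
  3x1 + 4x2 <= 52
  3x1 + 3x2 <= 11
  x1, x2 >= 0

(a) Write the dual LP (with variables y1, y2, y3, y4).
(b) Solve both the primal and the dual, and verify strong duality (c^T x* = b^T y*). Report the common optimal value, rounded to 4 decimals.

The standard primal-dual pair for 'max c^T x s.t. A x <= b, x >= 0' is:
  Dual:  min b^T y  s.t.  A^T y >= c,  y >= 0.

So the dual LP is:
  minimize  10y1 + 11y2 + 52y3 + 11y4
  subject to:
    y1 + 3y3 + 3y4 >= 4
    y2 + 4y3 + 3y4 >= 5
    y1, y2, y3, y4 >= 0

Solving the primal: x* = (0, 3.6667).
  primal value c^T x* = 18.3333.
Solving the dual: y* = (0, 0, 0, 1.6667).
  dual value b^T y* = 18.3333.
Strong duality: c^T x* = b^T y*. Confirmed.

18.3333
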